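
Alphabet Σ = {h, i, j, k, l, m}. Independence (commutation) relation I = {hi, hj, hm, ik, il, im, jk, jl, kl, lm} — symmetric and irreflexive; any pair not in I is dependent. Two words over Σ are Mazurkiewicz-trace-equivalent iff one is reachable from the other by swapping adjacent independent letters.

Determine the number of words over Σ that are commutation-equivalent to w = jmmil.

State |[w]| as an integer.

15

#0=j has no predecessor
#1=m depends on [0:j]
#2=m depends on [1:m]
#3=i depends on [0:j]
#4=l has no predecessor
sources: [0:j, 4:l]
N(rest) = Σ N(rest − s) over sources s of rest; N(one piece) = 1:
  size 1 → [2]=1  [3]=1  [4]=1
  size 2 → [1,2]=1  [2,3]=2  [2,4]=2  [3,4]=2
  size 3 → [1,2,3]=3  [1,2,4]=3  [2,3,4]=6
  first=0(j) contributes 12
  first=4(l) contributes 3
|[w]| = 15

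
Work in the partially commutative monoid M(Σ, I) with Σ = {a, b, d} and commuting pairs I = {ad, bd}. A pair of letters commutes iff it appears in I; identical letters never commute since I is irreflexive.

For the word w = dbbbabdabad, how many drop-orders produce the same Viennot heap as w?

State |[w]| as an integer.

0(d) covers ∅
1(b) covers ∅
2(b) covers 1:b
3(b) covers 2:b
4(a) covers 3:b
5(b) covers 4:a
6(d) covers 0:d
7(a) covers 5:b
8(b) covers 7:a
9(a) covers 8:b
10(d) covers 6:d
floor of heap: 0:d, 1:b
completions by unplaced set U, small U first (add the entries for U minus each lowest piece of U):
  |U|=1: {9}:1  {10}:1
  |U|=2: {6,10}:1  {8,9}:1  {9,10}:2
  |U|=3: {0,6,10}:1  {6,9,10}:3  {7,8,9}:1  {8,9,10}:3
  |U|=4: {0,6,9,10}:4  {5,7,8,9}:1  {6,8,9,10}:6  {7,8,9,10}:4
  |U|=5: {0,6,8,9,10}:10  {4,5,7,8,9}:1  {5,7,8,9,10}:5  {6,7,8,9,10}:10
  |U|=6: {0,6,7,8,9,10}:20  {3,4,5,7,8,9}:1  {4,5,7,8,9,10}:6  {5,6,7,8,9,10}:15
  |U|=7: {0,5,6,7,8,9,10}:35  {2,3,4,5,7,8,9}:1  {3,4,5,7,8,9,10}:7  {4,5,6,7,8,9,10}:21
  |U|=8: {0,4,5,6,7,8,9,10}:56  {1,2,3,4,5,7,8,9}:1  {2,3,4,5,7,8,9,10}:8  {3,4,5,6,7,8,9,10}:28
  |U|=9: {0,3,4,5,6,7,8,9,10}:84  {1,2,3,4,5,7,8,9,10}:9  {2,3,4,5,6,7,8,9,10}:36
  start at 0(d): 45
  start at 1(b): 120
sum over floor = 165

165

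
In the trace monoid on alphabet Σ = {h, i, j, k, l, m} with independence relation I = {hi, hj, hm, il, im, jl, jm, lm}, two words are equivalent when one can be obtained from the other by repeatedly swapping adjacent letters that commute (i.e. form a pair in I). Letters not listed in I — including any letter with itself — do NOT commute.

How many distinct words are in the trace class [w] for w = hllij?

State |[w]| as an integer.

10

drop 0:h onto floor
drop 1:l onto {0:h}
drop 2:l onto {1:l}
drop 3:i onto floor
drop 4:j onto {3:i}
ground layer = {0:h, 3:i}
drop-orders for the pieces not yet dropped (sum over which currently-grounded one goes next):
  1 to go: {2} 1  {4} 1
  2 to go: {1,2} 1  {2,4} 2  {3,4} 1
  3 to go: {0,1,2} 1  {1,2,4} 3  {2,3,4} 3
  if 0:h drops first: 6 orders
  if 3:i drops first: 4 orders
heap linearizations: 10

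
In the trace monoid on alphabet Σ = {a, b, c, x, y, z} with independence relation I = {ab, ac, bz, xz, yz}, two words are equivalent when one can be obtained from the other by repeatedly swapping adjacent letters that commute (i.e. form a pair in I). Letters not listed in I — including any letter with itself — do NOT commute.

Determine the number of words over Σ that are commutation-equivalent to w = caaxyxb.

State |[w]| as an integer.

3

#0=c has no predecessor
#1=a has no predecessor
#2=a depends on [1:a]
#3=x depends on [0:c, 2:a]
#4=y depends on [3:x]
#5=x depends on [4:y]
#6=b depends on [5:x]
sources: [0:c, 1:a]
N(rest) = Σ N(rest − s) over sources s of rest; N(one piece) = 1:
  size 1 → [6]=1
  size 2 → [5,6]=1
  size 3 → [4,5,6]=1
  size 4 → [3,4,5,6]=1
  size 5 → [0,3,4,5,6]=1  [2,3,4,5,6]=1
  first=0(c) contributes 1
  first=1(a) contributes 2
|[w]| = 3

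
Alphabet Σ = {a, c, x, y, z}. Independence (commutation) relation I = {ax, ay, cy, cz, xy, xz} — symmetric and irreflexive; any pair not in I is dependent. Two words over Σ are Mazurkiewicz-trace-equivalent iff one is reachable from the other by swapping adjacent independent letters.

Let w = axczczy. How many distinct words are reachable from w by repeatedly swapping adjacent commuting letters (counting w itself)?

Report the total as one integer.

drop 0:a onto floor
drop 1:x onto floor
drop 2:c onto {0:a, 1:x}
drop 3:z onto {0:a}
drop 4:c onto {2:c}
drop 5:z onto {3:z}
drop 6:y onto {5:z}
ground layer = {0:a, 1:x}
drop-orders for the pieces not yet dropped (sum over which currently-grounded one goes next):
  1 to go: {4} 1  {6} 1
  2 to go: {2,4} 1  {4,6} 2  {5,6} 1
  3 to go: {1,2,4} 1  {2,4,6} 3  {3,5,6} 1  {4,5,6} 3
  4 to go: {1,2,4,6} 4  {2,4,5,6} 6  {3,4,5,6} 4
  5 to go: {1,2,4,5,6} 10  {2,3,4,5,6} 10
  if 0:a drops first: 20 orders
  if 1:x drops first: 10 orders
heap linearizations: 30

30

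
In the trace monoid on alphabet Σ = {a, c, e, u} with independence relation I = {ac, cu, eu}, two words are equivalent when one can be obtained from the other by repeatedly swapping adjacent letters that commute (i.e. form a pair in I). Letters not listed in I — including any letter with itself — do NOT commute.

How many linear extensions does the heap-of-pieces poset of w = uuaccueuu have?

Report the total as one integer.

74

piece 0:u — minimal
piece 1:u rests on {0:u}
piece 2:a rests on {1:u}
piece 3:c — minimal
piece 4:c rests on {3:c}
piece 5:u rests on {2:a}
piece 6:e rests on {2:a, 4:c}
piece 7:u rests on {5:u}
piece 8:u rests on {7:u}
minimal pieces: {0:u, 3:c}
ways to finish when only these pieces remain (= sum over removing one remaining piece with nothing left below it):
  1 left: {6}→1  {8}→1
  2 left: {4,6}→1  {6,8}→2  {7,8}→1
  3 left: {3,4,6}→1  {4,6,8}→3  {5,7,8}→1  {6,7,8}→3
  4 left: {3,4,6,8}→4  {4,6,7,8}→6  {5,6,7,8}→4
  5 left: {2,5,6,7,8}→4  {3,4,6,7,8}→10  {4,5,6,7,8}→10
  6 left: {1,2,5,6,7,8}→4  {2,4,5,6,7,8}→14  {3,4,5,6,7,8}→20
  7 left: {0,1,2,5,6,7,8}→4  {1,2,4,5,6,7,8}→18  {2,3,4,5,6,7,8}→34
  placing 0:u first → 52 extensions
  placing 3:c first → 22 extensions
total linear extensions = 74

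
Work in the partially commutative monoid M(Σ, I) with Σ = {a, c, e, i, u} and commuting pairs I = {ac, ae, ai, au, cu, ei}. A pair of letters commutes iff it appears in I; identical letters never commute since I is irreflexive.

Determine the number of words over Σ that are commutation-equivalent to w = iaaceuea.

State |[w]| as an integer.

drop 0:i onto floor
drop 1:a onto floor
drop 2:a onto {1:a}
drop 3:c onto {0:i}
drop 4:e onto {3:c}
drop 5:u onto {4:e}
drop 6:e onto {5:u}
drop 7:a onto {2:a}
ground layer = {0:i, 1:a}
drop-orders for the pieces not yet dropped (sum over which currently-grounded one goes next):
  1 to go: {6} 1  {7} 1
  2 to go: {2,7} 1  {5,6} 1  {6,7} 2
  3 to go: {1,2,7} 1  {2,6,7} 3  {4,5,6} 1  {5,6,7} 3
  4 to go: {1,2,6,7} 4  {2,5,6,7} 6  {3,4,5,6} 1  {4,5,6,7} 4
  5 to go: {0,3,4,5,6} 1  {1,2,5,6,7} 10  {2,4,5,6,7} 10  {3,4,5,6,7} 5
  6 to go: {0,3,4,5,6,7} 6  {1,2,4,5,6,7} 20  {2,3,4,5,6,7} 15
  if 0:i drops first: 35 orders
  if 1:a drops first: 21 orders
heap linearizations: 56

56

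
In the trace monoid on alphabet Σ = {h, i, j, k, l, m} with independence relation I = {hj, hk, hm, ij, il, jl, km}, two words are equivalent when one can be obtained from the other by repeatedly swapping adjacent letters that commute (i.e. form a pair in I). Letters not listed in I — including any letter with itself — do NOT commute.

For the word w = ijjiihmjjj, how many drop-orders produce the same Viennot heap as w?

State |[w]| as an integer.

55

0(i) covers ∅
1(j) covers ∅
2(j) covers 1:j
3(i) covers 0:i
4(i) covers 3:i
5(h) covers 4:i
6(m) covers 2:j, 4:i
7(j) covers 6:m
8(j) covers 7:j
9(j) covers 8:j
floor of heap: 0:i, 1:j
completions by unplaced set U, small U first (add the entries for U minus each lowest piece of U):
  |U|=1: {5}:1  {9}:1
  |U|=2: {5,9}:2  {8,9}:1
  |U|=3: {5,8,9}:3  {7,8,9}:1
  |U|=4: {5,7,8,9}:4  {6,7,8,9}:1
  |U|=5: {2,6,7,8,9}:1  {5,6,7,8,9}:5
  |U|=6: {1,2,6,7,8,9}:1  {2,5,6,7,8,9}:6  {4,5,6,7,8,9}:5
  |U|=7: {1,2,5,6,7,8,9}:7  {2,4,5,6,7,8,9}:11  {3,4,5,6,7,8,9}:5
  |U|=8: {0,3,4,5,6,7,8,9}:5  {1,2,4,5,6,7,8,9}:18  {2,3,4,5,6,7,8,9}:16
  start at 0(i): 34
  start at 1(j): 21
sum over floor = 55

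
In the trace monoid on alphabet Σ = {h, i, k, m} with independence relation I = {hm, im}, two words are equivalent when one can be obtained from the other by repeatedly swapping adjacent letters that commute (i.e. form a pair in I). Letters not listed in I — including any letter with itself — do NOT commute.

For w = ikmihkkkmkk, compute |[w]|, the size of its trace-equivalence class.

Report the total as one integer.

3

piece 0:i — minimal
piece 1:k rests on {0:i}
piece 2:m rests on {1:k}
piece 3:i rests on {1:k}
piece 4:h rests on {3:i}
piece 5:k rests on {2:m, 4:h}
piece 6:k rests on {5:k}
piece 7:k rests on {6:k}
piece 8:m rests on {7:k}
piece 9:k rests on {8:m}
piece 10:k rests on {9:k}
minimal pieces: {0:i}
ways to finish when only these pieces remain (= sum over removing one remaining piece with nothing left below it):
  1 left: {10}→1
  2 left: {9,10}→1
  3 left: {8,9,10}→1
  4 left: {7,8,9,10}→1
  5 left: {6,7,8,9,10}→1
  6 left: {5,6,7,8,9,10}→1
  7 left: {2,5,6,7,8,9,10}→1  {4,5,6,7,8,9,10}→1
  8 left: {2,4,5,6,7,8,9,10}→2  {3,4,5,6,7,8,9,10}→1
  9 left: {2,3,4,5,6,7,8,9,10}→3
  placing 0:i first → 3 extensions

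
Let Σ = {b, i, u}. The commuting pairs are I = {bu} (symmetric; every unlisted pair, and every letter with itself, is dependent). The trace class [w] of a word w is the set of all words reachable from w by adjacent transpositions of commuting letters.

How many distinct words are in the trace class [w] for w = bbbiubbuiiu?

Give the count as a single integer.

6

drop 0:b onto floor
drop 1:b onto {0:b}
drop 2:b onto {1:b}
drop 3:i onto {2:b}
drop 4:u onto {3:i}
drop 5:b onto {3:i}
drop 6:b onto {5:b}
drop 7:u onto {4:u}
drop 8:i onto {6:b, 7:u}
drop 9:i onto {8:i}
drop 10:u onto {9:i}
ground layer = {0:b}
drop-orders for the pieces not yet dropped (sum over which currently-grounded one goes next):
  1 to go: {10} 1
  2 to go: {9,10} 1
  3 to go: {8,9,10} 1
  4 to go: {6,8,9,10} 1  {7,8,9,10} 1
  5 to go: {4,7,8,9,10} 1  {5,6,8,9,10} 1  {6,7,8,9,10} 2
  6 to go: {4,6,7,8,9,10} 3  {5,6,7,8,9,10} 3
  7 to go: {4,5,6,7,8,9,10} 6
  8 to go: {3,4,5,6,7,8,9,10} 6
  9 to go: {2,3,4,5,6,7,8,9,10} 6
  if 0:b drops first: 6 orders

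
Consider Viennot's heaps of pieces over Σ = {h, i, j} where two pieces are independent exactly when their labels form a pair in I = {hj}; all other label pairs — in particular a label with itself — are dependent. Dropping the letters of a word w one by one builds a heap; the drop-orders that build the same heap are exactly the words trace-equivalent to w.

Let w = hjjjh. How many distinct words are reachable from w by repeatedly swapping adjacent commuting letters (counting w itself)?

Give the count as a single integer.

10

drop 0:h onto floor
drop 1:j onto floor
drop 2:j onto {1:j}
drop 3:j onto {2:j}
drop 4:h onto {0:h}
ground layer = {0:h, 1:j}
drop-orders for the pieces not yet dropped (sum over which currently-grounded one goes next):
  1 to go: {3} 1  {4} 1
  2 to go: {0,4} 1  {2,3} 1  {3,4} 2
  3 to go: {0,3,4} 3  {1,2,3} 1  {2,3,4} 3
  if 0:h drops first: 4 orders
  if 1:j drops first: 6 orders
heap linearizations: 10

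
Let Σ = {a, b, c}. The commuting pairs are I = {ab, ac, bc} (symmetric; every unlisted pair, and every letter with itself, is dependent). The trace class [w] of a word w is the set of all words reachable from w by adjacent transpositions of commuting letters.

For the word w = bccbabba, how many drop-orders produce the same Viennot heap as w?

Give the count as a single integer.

420

piece 0:b — minimal
piece 1:c — minimal
piece 2:c rests on {1:c}
piece 3:b rests on {0:b}
piece 4:a — minimal
piece 5:b rests on {3:b}
piece 6:b rests on {5:b}
piece 7:a rests on {4:a}
minimal pieces: {0:b, 1:c, 4:a}
ways to finish when only these pieces remain (= sum over removing one remaining piece with nothing left below it):
  1 left: {2}→1  {6}→1  {7}→1
  2 left: {1,2}→1  {2,6}→2  {2,7}→2  {4,7}→1  {5,6}→1  {6,7}→2
  3 left: {1,2,6}→3  {1,2,7}→3  {2,4,7}→3  {2,5,6}→3  {2,6,7}→6  {3,5,6}→1  {4,6,7}→3  {5,6,7}→3
  4 left: {0,3,5,6}→1  {1,2,4,7}→6  {1,2,5,6}→6  {1,2,6,7}→12  {2,3,5,6}→4  {2,4,6,7}→12  {2,5,6,7}→12  {3,5,6,7}→4  {4,5,6,7}→6
  5 left: {0,2,3,5,6}→5  {0,3,5,6,7}→5  {1,2,3,5,6}→10  {1,2,4,6,7}→30  {1,2,5,6,7}→30  {2,3,5,6,7}→20  {2,4,5,6,7}→30  {3,4,5,6,7}→10
  6 left: {0,1,2,3,5,6}→15  {0,2,3,5,6,7}→30  {0,3,4,5,6,7}→15  {1,2,3,5,6,7}→60  {1,2,4,5,6,7}→90  {2,3,4,5,6,7}→60
  placing 0:b first → 210 extensions
  placing 1:c first → 105 extensions
  placing 4:a first → 105 extensions
total linear extensions = 420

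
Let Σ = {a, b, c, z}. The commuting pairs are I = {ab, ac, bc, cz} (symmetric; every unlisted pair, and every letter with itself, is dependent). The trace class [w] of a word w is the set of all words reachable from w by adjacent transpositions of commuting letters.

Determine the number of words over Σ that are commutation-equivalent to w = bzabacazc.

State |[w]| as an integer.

144

drop 0:b onto floor
drop 1:z onto {0:b}
drop 2:a onto {1:z}
drop 3:b onto {1:z}
drop 4:a onto {2:a}
drop 5:c onto floor
drop 6:a onto {4:a}
drop 7:z onto {3:b, 6:a}
drop 8:c onto {5:c}
ground layer = {0:b, 5:c}
drop-orders for the pieces not yet dropped (sum over which currently-grounded one goes next):
  1 to go: {7} 1  {8} 1
  2 to go: {3,7} 1  {5,8} 1  {6,7} 1  {7,8} 2
  3 to go: {3,6,7} 2  {3,7,8} 3  {4,6,7} 1  {5,7,8} 3  {6,7,8} 3
  4 to go: {2,4,6,7} 1  {3,4,6,7} 3  {3,5,7,8} 6  {3,6,7,8} 8  {4,6,7,8} 4  {5,6,7,8} 6
  5 to go: {2,3,4,6,7} 4  {2,4,6,7,8} 5  {3,4,6,7,8} 15  {3,5,6,7,8} 20  {4,5,6,7,8} 10
  6 to go: {1,2,3,4,6,7} 4  {2,3,4,6,7,8} 24  {2,4,5,6,7,8} 15  {3,4,5,6,7,8} 45
  7 to go: {0,1,2,3,4,6,7} 4  {1,2,3,4,6,7,8} 28  {2,3,4,5,6,7,8} 84
  if 0:b drops first: 112 orders
  if 5:c drops first: 32 orders
heap linearizations: 144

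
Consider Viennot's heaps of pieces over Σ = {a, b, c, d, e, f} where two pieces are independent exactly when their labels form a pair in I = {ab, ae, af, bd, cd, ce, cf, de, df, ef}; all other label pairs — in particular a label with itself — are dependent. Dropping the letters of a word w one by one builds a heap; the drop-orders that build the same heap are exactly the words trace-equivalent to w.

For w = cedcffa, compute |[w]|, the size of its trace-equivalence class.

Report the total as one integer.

#0=c has no predecessor
#1=e has no predecessor
#2=d has no predecessor
#3=c depends on [0:c]
#4=f has no predecessor
#5=f depends on [4:f]
#6=a depends on [2:d, 3:c]
sources: [0:c, 1:e, 2:d, 4:f]
N(rest) = Σ N(rest − s) over sources s of rest; N(one piece) = 1:
  size 1 → [1]=1  [5]=1  [6]=1
  size 2 → [1,5]=2  [1,6]=2  [2,6]=1  [3,6]=1  [4,5]=1  [5,6]=2
  size 3 → [0,3,6]=1  [1,2,6]=3  [1,3,6]=3  [1,4,5]=3  [1,5,6]=6  [2,3,6]=2  [2,5,6]=3  [3,5,6]=3  [4,5,6]=3
  size 4 → [0,1,3,6]=4  [0,2,3,6]=3  [0,3,5,6]=4  [1,2,3,6]=8  [1,2,5,6]=12  [1,3,5,6]=12  [1,4,5,6]=12  [2,3,5,6]=8  [2,4,5,6]=6  [3,4,5,6]=6
  size 5 → [0,1,2,3,6]=15  [0,1,3,5,6]=20  [0,2,3,5,6]=15  [0,3,4,5,6]=10  [1,2,3,5,6]=40  [1,2,4,5,6]=30  [1,3,4,5,6]=30  [2,3,4,5,6]=20
  first=0(c) contributes 120
  first=1(e) contributes 45
  first=2(d) contributes 60
  first=4(f) contributes 90
|[w]| = 315

315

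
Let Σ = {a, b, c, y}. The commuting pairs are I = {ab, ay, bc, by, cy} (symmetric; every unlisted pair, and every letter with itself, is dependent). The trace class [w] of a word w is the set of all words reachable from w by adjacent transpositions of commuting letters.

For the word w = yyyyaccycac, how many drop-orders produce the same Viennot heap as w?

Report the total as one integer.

462

0(y) covers ∅
1(y) covers 0:y
2(y) covers 1:y
3(y) covers 2:y
4(a) covers ∅
5(c) covers 4:a
6(c) covers 5:c
7(y) covers 3:y
8(c) covers 6:c
9(a) covers 8:c
10(c) covers 9:a
floor of heap: 0:y, 4:a
completions by unplaced set U, small U first (add the entries for U minus each lowest piece of U):
  |U|=1: {7}:1  {10}:1
  |U|=2: {3,7}:1  {7,10}:2  {9,10}:1
  |U|=3: {2,3,7}:1  {3,7,10}:3  {7,9,10}:3  {8,9,10}:1
  |U|=4: {1,2,3,7}:1  {2,3,7,10}:4  {3,7,9,10}:6  {6,8,9,10}:1  {7,8,9,10}:4
  |U|=5: {0,1,2,3,7}:1  {1,2,3,7,10}:5  {2,3,7,9,10}:10  {3,7,8,9,10}:10  {5,6,8,9,10}:1  {6,7,8,9,10}:5
  |U|=6: {0,1,2,3,7,10}:6  {1,2,3,7,9,10}:15  {2,3,7,8,9,10}:20  {3,6,7,8,9,10}:15  {4,5,6,8,9,10}:1  {5,6,7,8,9,10}:6
  |U|=7: {0,1,2,3,7,9,10}:21  {1,2,3,7,8,9,10}:35  {2,3,6,7,8,9,10}:35  {3,5,6,7,8,9,10}:21  {4,5,6,7,8,9,10}:7
  |U|=8: {0,1,2,3,7,8,9,10}:56  {1,2,3,6,7,8,9,10}:70  {2,3,5,6,7,8,9,10}:56  {3,4,5,6,7,8,9,10}:28
  |U|=9: {0,1,2,3,6,7,8,9,10}:126  {1,2,3,5,6,7,8,9,10}:126  {2,3,4,5,6,7,8,9,10}:84
  start at 0(y): 210
  start at 4(a): 252
sum over floor = 462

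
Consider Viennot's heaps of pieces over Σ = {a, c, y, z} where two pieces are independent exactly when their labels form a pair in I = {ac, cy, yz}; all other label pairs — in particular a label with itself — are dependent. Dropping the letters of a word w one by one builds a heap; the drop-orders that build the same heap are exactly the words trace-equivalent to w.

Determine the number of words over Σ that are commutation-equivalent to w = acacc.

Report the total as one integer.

piece 0:a — minimal
piece 1:c — minimal
piece 2:a rests on {0:a}
piece 3:c rests on {1:c}
piece 4:c rests on {3:c}
minimal pieces: {0:a, 1:c}
ways to finish when only these pieces remain (= sum over removing one remaining piece with nothing left below it):
  1 left: {2}→1  {4}→1
  2 left: {0,2}→1  {2,4}→2  {3,4}→1
  3 left: {0,2,4}→3  {1,3,4}→1  {2,3,4}→3
  placing 0:a first → 4 extensions
  placing 1:c first → 6 extensions
total linear extensions = 10

10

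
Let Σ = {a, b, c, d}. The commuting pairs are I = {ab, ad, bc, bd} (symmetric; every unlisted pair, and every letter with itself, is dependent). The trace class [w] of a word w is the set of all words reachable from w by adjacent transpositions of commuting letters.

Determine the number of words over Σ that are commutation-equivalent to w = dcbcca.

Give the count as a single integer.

0(d) covers ∅
1(c) covers 0:d
2(b) covers ∅
3(c) covers 1:c
4(c) covers 3:c
5(a) covers 4:c
floor of heap: 0:d, 2:b
completions by unplaced set U, small U first (add the entries for U minus each lowest piece of U):
  |U|=1: {2}:1  {5}:1
  |U|=2: {2,5}:2  {4,5}:1
  |U|=3: {2,4,5}:3  {3,4,5}:1
  |U|=4: {1,3,4,5}:1  {2,3,4,5}:4
  start at 0(d): 5
  start at 2(b): 1
sum over floor = 6

6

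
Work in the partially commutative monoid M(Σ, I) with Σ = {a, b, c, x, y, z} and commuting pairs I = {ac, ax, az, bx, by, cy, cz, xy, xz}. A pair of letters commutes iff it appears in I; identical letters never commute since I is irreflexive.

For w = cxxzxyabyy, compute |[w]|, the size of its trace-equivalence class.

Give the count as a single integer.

drop 0:c onto floor
drop 1:x onto {0:c}
drop 2:x onto {1:x}
drop 3:z onto floor
drop 4:x onto {2:x}
drop 5:y onto {3:z}
drop 6:a onto {5:y}
drop 7:b onto {0:c, 6:a}
drop 8:y onto {6:a}
drop 9:y onto {8:y}
ground layer = {0:c, 3:z}
drop-orders for the pieces not yet dropped (sum over which currently-grounded one goes next):
  1 to go: {4} 1  {7} 1  {9} 1
  2 to go: {2,4} 1  {4,7} 2  {4,9} 2  {7,9} 2  {8,9} 1
  3 to go: {1,2,4} 1  {2,4,7} 3  {2,4,9} 3  {4,7,9} 6  {4,8,9} 3  {7,8,9} 3
  4 to go: {1,2,4,7} 4  {1,2,4,9} 4  {2,4,7,9} 12  {2,4,8,9} 6  {4,7,8,9} 12  {6,7,8,9} 3
  5 to go: {0,1,2,4,7} 4  {1,2,4,7,9} 20  {1,2,4,8,9} 10  {2,4,7,8,9} 30  {4,6,7,8,9} 15  {5,6,7,8,9} 3
  6 to go: {0,1,2,4,7,9} 24  {1,2,4,7,8,9} 60  {2,4,6,7,8,9} 45  {3,5,6,7,8,9} 3  {4,5,6,7,8,9} 18
  7 to go: {0,1,2,4,7,8,9} 84  {1,2,4,6,7,8,9} 105  {2,4,5,6,7,8,9} 63  {3,4,5,6,7,8,9} 21
  8 to go: {0,1,2,4,6,7,8,9} 189  {1,2,4,5,6,7,8,9} 168  {2,3,4,5,6,7,8,9} 84
  if 0:c drops first: 252 orders
  if 3:z drops first: 357 orders
heap linearizations: 609

609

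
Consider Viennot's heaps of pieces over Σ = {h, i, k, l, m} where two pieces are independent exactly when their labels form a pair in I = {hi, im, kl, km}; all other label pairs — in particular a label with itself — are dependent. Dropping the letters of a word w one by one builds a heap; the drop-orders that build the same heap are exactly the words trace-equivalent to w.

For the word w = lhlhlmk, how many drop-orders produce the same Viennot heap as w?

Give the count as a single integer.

0(l) covers ∅
1(h) covers 0:l
2(l) covers 1:h
3(h) covers 2:l
4(l) covers 3:h
5(m) covers 4:l
6(k) covers 3:h
floor of heap: 0:l
completions by unplaced set U, small U first (add the entries for U minus each lowest piece of U):
  |U|=1: {5}:1  {6}:1
  |U|=2: {4,5}:1  {5,6}:2
  |U|=3: {4,5,6}:3
  |U|=4: {3,4,5,6}:3
  |U|=5: {2,3,4,5,6}:3
  start at 0(l): 3

3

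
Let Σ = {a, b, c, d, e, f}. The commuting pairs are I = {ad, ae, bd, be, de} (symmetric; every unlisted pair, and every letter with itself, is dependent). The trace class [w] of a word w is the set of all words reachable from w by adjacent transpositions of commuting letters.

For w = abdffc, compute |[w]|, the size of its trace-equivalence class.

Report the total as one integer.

piece 0:a — minimal
piece 1:b rests on {0:a}
piece 2:d — minimal
piece 3:f rests on {1:b, 2:d}
piece 4:f rests on {3:f}
piece 5:c rests on {4:f}
minimal pieces: {0:a, 2:d}
ways to finish when only these pieces remain (= sum over removing one remaining piece with nothing left below it):
  1 left: {5}→1
  2 left: {4,5}→1
  3 left: {3,4,5}→1
  4 left: {1,3,4,5}→1  {2,3,4,5}→1
  placing 0:a first → 2 extensions
  placing 2:d first → 1 extensions
total linear extensions = 3

3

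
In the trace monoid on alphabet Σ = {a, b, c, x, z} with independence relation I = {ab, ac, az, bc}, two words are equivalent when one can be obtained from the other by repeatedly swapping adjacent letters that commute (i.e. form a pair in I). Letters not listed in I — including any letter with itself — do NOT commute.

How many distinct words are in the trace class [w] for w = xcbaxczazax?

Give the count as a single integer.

0(x) covers ∅
1(c) covers 0:x
2(b) covers 0:x
3(a) covers 0:x
4(x) covers 1:c, 2:b, 3:a
5(c) covers 4:x
6(z) covers 5:c
7(a) covers 4:x
8(z) covers 6:z
9(a) covers 7:a
10(x) covers 8:z, 9:a
floor of heap: 0:x
completions by unplaced set U, small U first (add the entries for U minus each lowest piece of U):
  |U|=1: {10}:1
  |U|=2: {8,10}:1  {9,10}:1
  |U|=3: {6,8,10}:1  {7,9,10}:1  {8,9,10}:2
  |U|=4: {5,6,8,10}:1  {6,8,9,10}:3  {7,8,9,10}:3
  |U|=5: {5,6,8,9,10}:4  {6,7,8,9,10}:6
  |U|=6: {5,6,7,8,9,10}:10
  |U|=7: {4,5,6,7,8,9,10}:10
  |U|=8: {1,4,5,6,7,8,9,10}:10  {2,4,5,6,7,8,9,10}:10  {3,4,5,6,7,8,9,10}:10
  |U|=9: {1,2,4,5,6,7,8,9,10}:20  {1,3,4,5,6,7,8,9,10}:20  {2,3,4,5,6,7,8,9,10}:20
  start at 0(x): 60

60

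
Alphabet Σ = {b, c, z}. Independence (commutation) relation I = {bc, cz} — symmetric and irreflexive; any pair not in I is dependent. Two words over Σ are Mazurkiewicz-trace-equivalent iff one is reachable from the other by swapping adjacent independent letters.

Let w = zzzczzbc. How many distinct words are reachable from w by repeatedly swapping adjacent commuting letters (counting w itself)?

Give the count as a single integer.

28

#0=z has no predecessor
#1=z depends on [0:z]
#2=z depends on [1:z]
#3=c has no predecessor
#4=z depends on [2:z]
#5=z depends on [4:z]
#6=b depends on [5:z]
#7=c depends on [3:c]
sources: [0:z, 3:c]
N(rest) = Σ N(rest − s) over sources s of rest; N(one piece) = 1:
  size 1 → [6]=1  [7]=1
  size 2 → [3,7]=1  [5,6]=1  [6,7]=2
  size 3 → [3,6,7]=3  [4,5,6]=1  [5,6,7]=3
  size 4 → [2,4,5,6]=1  [3,5,6,7]=6  [4,5,6,7]=4
  size 5 → [1,2,4,5,6]=1  [2,4,5,6,7]=5  [3,4,5,6,7]=10
  size 6 → [0,1,2,4,5,6]=1  [1,2,4,5,6,7]=6  [2,3,4,5,6,7]=15
  first=0(z) contributes 21
  first=3(c) contributes 7
|[w]| = 28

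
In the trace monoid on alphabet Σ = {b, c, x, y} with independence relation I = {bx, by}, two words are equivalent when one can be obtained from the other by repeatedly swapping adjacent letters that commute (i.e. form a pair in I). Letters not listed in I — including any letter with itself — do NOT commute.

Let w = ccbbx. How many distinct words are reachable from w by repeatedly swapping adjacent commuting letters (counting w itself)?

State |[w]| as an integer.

3

0(c) covers ∅
1(c) covers 0:c
2(b) covers 1:c
3(b) covers 2:b
4(x) covers 1:c
floor of heap: 0:c
completions by unplaced set U, small U first (add the entries for U minus each lowest piece of U):
  |U|=1: {3}:1  {4}:1
  |U|=2: {2,3}:1  {3,4}:2
  |U|=3: {2,3,4}:3
  start at 0(c): 3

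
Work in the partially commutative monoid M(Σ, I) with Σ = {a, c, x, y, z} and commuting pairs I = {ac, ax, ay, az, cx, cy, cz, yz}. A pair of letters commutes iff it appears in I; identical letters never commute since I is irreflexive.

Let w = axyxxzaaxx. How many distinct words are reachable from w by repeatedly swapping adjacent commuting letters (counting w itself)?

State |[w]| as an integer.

0(a) covers ∅
1(x) covers ∅
2(y) covers 1:x
3(x) covers 2:y
4(x) covers 3:x
5(z) covers 4:x
6(a) covers 0:a
7(a) covers 6:a
8(x) covers 5:z
9(x) covers 8:x
floor of heap: 0:a, 1:x
completions by unplaced set U, small U first (add the entries for U minus each lowest piece of U):
  |U|=1: {7}:1  {9}:1
  |U|=2: {6,7}:1  {7,9}:2  {8,9}:1
  |U|=3: {0,6,7}:1  {5,8,9}:1  {6,7,9}:3  {7,8,9}:3
  |U|=4: {0,6,7,9}:4  {4,5,8,9}:1  {5,7,8,9}:4  {6,7,8,9}:6
  |U|=5: {0,6,7,8,9}:10  {3,4,5,8,9}:1  {4,5,7,8,9}:5  {5,6,7,8,9}:10
  |U|=6: {0,5,6,7,8,9}:20  {2,3,4,5,8,9}:1  {3,4,5,7,8,9}:6  {4,5,6,7,8,9}:15
  |U|=7: {0,4,5,6,7,8,9}:35  {1,2,3,4,5,8,9}:1  {2,3,4,5,7,8,9}:7  {3,4,5,6,7,8,9}:21
  |U|=8: {0,3,4,5,6,7,8,9}:56  {1,2,3,4,5,7,8,9}:8  {2,3,4,5,6,7,8,9}:28
  start at 0(a): 36
  start at 1(x): 84
sum over floor = 120

120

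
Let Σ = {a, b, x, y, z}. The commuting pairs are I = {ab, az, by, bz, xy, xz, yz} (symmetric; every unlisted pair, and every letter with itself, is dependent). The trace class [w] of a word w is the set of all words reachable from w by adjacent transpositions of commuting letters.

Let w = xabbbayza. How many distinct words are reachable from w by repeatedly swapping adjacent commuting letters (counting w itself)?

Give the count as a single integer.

315

0(x) covers ∅
1(a) covers 0:x
2(b) covers 0:x
3(b) covers 2:b
4(b) covers 3:b
5(a) covers 1:a
6(y) covers 5:a
7(z) covers ∅
8(a) covers 6:y
floor of heap: 0:x, 7:z
completions by unplaced set U, small U first (add the entries for U minus each lowest piece of U):
  |U|=1: {4}:1  {7}:1  {8}:1
  |U|=2: {3,4}:1  {4,7}:2  {4,8}:2  {6,8}:1  {7,8}:2
  |U|=3: {2,3,4}:1  {3,4,7}:3  {3,4,8}:3  {4,6,8}:3  {4,7,8}:6  {5,6,8}:1  {6,7,8}:3
  |U|=4: {1,5,6,8}:1  {2,3,4,7}:4  {2,3,4,8}:4  {3,4,6,8}:6  {3,4,7,8}:12  {4,5,6,8}:4  {4,6,7,8}:12  {5,6,7,8}:4
  |U|=5: {1,4,5,6,8}:5  {1,5,6,7,8}:5  {2,3,4,6,8}:10  {2,3,4,7,8}:20  {3,4,5,6,8}:10  {3,4,6,7,8}:30  {4,5,6,7,8}:20
  |U|=6: {1,3,4,5,6,8}:15  {1,4,5,6,7,8}:30  {2,3,4,5,6,8}:20  {2,3,4,6,7,8}:60  {3,4,5,6,7,8}:60
  |U|=7: {1,2,3,4,5,6,8}:35  {1,3,4,5,6,7,8}:105  {2,3,4,5,6,7,8}:140
  start at 0(x): 280
  start at 7(z): 35
sum over floor = 315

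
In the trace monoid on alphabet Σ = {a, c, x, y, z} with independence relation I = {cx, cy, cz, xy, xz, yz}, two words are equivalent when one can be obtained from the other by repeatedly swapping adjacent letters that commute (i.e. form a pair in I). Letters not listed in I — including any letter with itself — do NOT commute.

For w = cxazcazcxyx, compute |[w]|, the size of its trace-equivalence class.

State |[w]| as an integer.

drop 0:c onto floor
drop 1:x onto floor
drop 2:a onto {0:c, 1:x}
drop 3:z onto {2:a}
drop 4:c onto {2:a}
drop 5:a onto {3:z, 4:c}
drop 6:z onto {5:a}
drop 7:c onto {5:a}
drop 8:x onto {5:a}
drop 9:y onto {5:a}
drop 10:x onto {8:x}
ground layer = {0:c, 1:x}
drop-orders for the pieces not yet dropped (sum over which currently-grounded one goes next):
  1 to go: {6} 1  {7} 1  {9} 1  {10} 1
  2 to go: {6,7} 2  {6,9} 2  {6,10} 2  {7,9} 2  {7,10} 2  {8,10} 1  {9,10} 2
  3 to go: {6,7,9} 6  {6,7,10} 6  {6,8,10} 3  {6,9,10} 6  {7,8,10} 3  {7,9,10} 6  {8,9,10} 3
  4 to go: {6,7,8,10} 12  {6,7,9,10} 24  {6,8,9,10} 12  {7,8,9,10} 12
  5 to go: {6,7,8,9,10} 60
  6 to go: {5,6,7,8,9,10} 60
  7 to go: {3,5,6,7,8,9,10} 60  {4,5,6,7,8,9,10} 60
  8 to go: {3,4,5,6,7,8,9,10} 120
  9 to go: {2,3,4,5,6,7,8,9,10} 120
  if 0:c drops first: 120 orders
  if 1:x drops first: 120 orders
heap linearizations: 240

240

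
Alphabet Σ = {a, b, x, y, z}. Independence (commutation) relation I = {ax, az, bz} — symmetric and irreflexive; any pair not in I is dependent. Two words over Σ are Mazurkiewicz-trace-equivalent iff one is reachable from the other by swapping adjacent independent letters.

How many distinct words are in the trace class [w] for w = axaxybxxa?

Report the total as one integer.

18

#0=a has no predecessor
#1=x has no predecessor
#2=a depends on [0:a]
#3=x depends on [1:x]
#4=y depends on [2:a, 3:x]
#5=b depends on [4:y]
#6=x depends on [5:b]
#7=x depends on [6:x]
#8=a depends on [5:b]
sources: [0:a, 1:x]
N(rest) = Σ N(rest − s) over sources s of rest; N(one piece) = 1:
  size 1 → [7]=1  [8]=1
  size 2 → [6,7]=1  [7,8]=2
  size 3 → [6,7,8]=3
  size 4 → [5,6,7,8]=3
  size 5 → [4,5,6,7,8]=3
  size 6 → [2,4,5,6,7,8]=3  [3,4,5,6,7,8]=3
  size 7 → [0,2,4,5,6,7,8]=3  [1,3,4,5,6,7,8]=3  [2,3,4,5,6,7,8]=6
  first=0(a) contributes 9
  first=1(x) contributes 9
|[w]| = 18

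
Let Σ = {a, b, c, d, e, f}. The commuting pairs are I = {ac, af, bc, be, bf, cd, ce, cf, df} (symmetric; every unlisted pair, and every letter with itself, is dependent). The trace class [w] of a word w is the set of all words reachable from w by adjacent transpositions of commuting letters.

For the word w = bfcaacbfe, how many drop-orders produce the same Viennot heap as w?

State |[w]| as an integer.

900

drop 0:b onto floor
drop 1:f onto floor
drop 2:c onto floor
drop 3:a onto {0:b}
drop 4:a onto {3:a}
drop 5:c onto {2:c}
drop 6:b onto {4:a}
drop 7:f onto {1:f}
drop 8:e onto {4:a, 7:f}
ground layer = {0:b, 1:f, 2:c}
drop-orders for the pieces not yet dropped (sum over which currently-grounded one goes next):
  1 to go: {5} 1  {6} 1  {8} 1
  2 to go: {2,5} 1  {5,6} 2  {5,8} 2  {6,8} 2  {7,8} 1
  3 to go: {1,7,8} 1  {2,5,6} 3  {2,5,8} 3  {4,6,8} 2  {5,6,8} 6  {5,7,8} 3  {6,7,8} 3
  4 to go: {1,5,7,8} 4  {1,6,7,8} 4  {2,5,6,8} 12  {2,5,7,8} 6  {3,4,6,8} 2  {4,5,6,8} 8  {4,6,7,8} 5  {5,6,7,8} 12
  5 to go: {0,3,4,6,8} 2  {1,2,5,7,8} 10  {1,4,6,7,8} 9  {1,5,6,7,8} 20  {2,4,5,6,8} 20  {2,5,6,7,8} 30  {3,4,5,6,8} 10  {3,4,6,7,8} 7  {4,5,6,7,8} 25
  6 to go: {0,3,4,5,6,8} 12  {0,3,4,6,7,8} 9  {1,2,5,6,7,8} 60  {1,3,4,6,7,8} 16  {1,4,5,6,7,8} 54  {2,3,4,5,6,8} 30  {2,4,5,6,7,8} 75  {3,4,5,6,7,8} 42
  7 to go: {0,1,3,4,6,7,8} 25  {0,2,3,4,5,6,8} 42  {0,3,4,5,6,7,8} 63  {1,2,4,5,6,7,8} 189  {1,3,4,5,6,7,8} 112  {2,3,4,5,6,7,8} 147
  if 0:b drops first: 448 orders
  if 1:f drops first: 252 orders
  if 2:c drops first: 200 orders
heap linearizations: 900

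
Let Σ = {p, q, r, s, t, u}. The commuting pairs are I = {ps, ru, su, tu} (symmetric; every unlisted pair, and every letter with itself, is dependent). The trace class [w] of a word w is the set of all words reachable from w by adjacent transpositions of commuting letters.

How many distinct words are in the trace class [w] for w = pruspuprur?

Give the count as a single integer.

29

drop 0:p onto floor
drop 1:r onto {0:p}
drop 2:u onto {0:p}
drop 3:s onto {1:r}
drop 4:p onto {1:r, 2:u}
drop 5:u onto {4:p}
drop 6:p onto {5:u}
drop 7:r onto {3:s, 6:p}
drop 8:u onto {6:p}
drop 9:r onto {7:r}
ground layer = {0:p}
drop-orders for the pieces not yet dropped (sum over which currently-grounded one goes next):
  1 to go: {8} 1  {9} 1
  2 to go: {7,9} 1  {8,9} 2
  3 to go: {3,7,9} 1  {7,8,9} 3
  4 to go: {3,7,8,9} 4  {6,7,8,9} 3
  5 to go: {3,6,7,8,9} 7  {5,6,7,8,9} 3
  6 to go: {3,5,6,7,8,9} 10  {4,5,6,7,8,9} 3
  7 to go: {2,4,5,6,7,8,9} 3  {3,4,5,6,7,8,9} 13
  8 to go: {1,3,4,5,6,7,8,9} 13  {2,3,4,5,6,7,8,9} 16
  if 0:p drops first: 29 orders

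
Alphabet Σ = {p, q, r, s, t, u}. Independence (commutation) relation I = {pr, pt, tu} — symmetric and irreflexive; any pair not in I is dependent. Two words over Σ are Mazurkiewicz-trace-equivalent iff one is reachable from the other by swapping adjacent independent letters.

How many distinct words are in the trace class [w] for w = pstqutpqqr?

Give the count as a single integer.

drop 0:p onto floor
drop 1:s onto {0:p}
drop 2:t onto {1:s}
drop 3:q onto {2:t}
drop 4:u onto {3:q}
drop 5:t onto {3:q}
drop 6:p onto {4:u}
drop 7:q onto {5:t, 6:p}
drop 8:q onto {7:q}
drop 9:r onto {8:q}
ground layer = {0:p}
drop-orders for the pieces not yet dropped (sum over which currently-grounded one goes next):
  1 to go: {9} 1
  2 to go: {8,9} 1
  3 to go: {7,8,9} 1
  4 to go: {5,7,8,9} 1  {6,7,8,9} 1
  5 to go: {4,6,7,8,9} 1  {5,6,7,8,9} 2
  6 to go: {4,5,6,7,8,9} 3
  7 to go: {3,4,5,6,7,8,9} 3
  8 to go: {2,3,4,5,6,7,8,9} 3
  if 0:p drops first: 3 orders

3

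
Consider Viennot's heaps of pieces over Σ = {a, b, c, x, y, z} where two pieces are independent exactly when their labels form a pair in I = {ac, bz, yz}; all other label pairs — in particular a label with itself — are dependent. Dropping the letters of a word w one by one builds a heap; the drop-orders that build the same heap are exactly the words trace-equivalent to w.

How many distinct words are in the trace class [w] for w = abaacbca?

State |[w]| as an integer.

6

#0=a has no predecessor
#1=b depends on [0:a]
#2=a depends on [1:b]
#3=a depends on [2:a]
#4=c depends on [1:b]
#5=b depends on [3:a, 4:c]
#6=c depends on [5:b]
#7=a depends on [5:b]
sources: [0:a]
N(rest) = Σ N(rest − s) over sources s of rest; N(one piece) = 1:
  size 1 → [6]=1  [7]=1
  size 2 → [6,7]=2
  size 3 → [5,6,7]=2
  size 4 → [3,5,6,7]=2  [4,5,6,7]=2
  size 5 → [2,3,5,6,7]=2  [3,4,5,6,7]=4
  size 6 → [2,3,4,5,6,7]=6
  first=0(a) contributes 6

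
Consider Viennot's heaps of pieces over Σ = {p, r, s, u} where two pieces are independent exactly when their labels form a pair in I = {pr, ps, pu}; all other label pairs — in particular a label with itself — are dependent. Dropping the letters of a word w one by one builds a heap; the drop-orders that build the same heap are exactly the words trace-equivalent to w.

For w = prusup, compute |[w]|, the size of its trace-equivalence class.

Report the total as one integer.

15

piece 0:p — minimal
piece 1:r — minimal
piece 2:u rests on {1:r}
piece 3:s rests on {2:u}
piece 4:u rests on {3:s}
piece 5:p rests on {0:p}
minimal pieces: {0:p, 1:r}
ways to finish when only these pieces remain (= sum over removing one remaining piece with nothing left below it):
  1 left: {4}→1  {5}→1
  2 left: {0,5}→1  {3,4}→1  {4,5}→2
  3 left: {0,4,5}→3  {2,3,4}→1  {3,4,5}→3
  4 left: {0,3,4,5}→6  {1,2,3,4}→1  {2,3,4,5}→4
  placing 0:p first → 5 extensions
  placing 1:r first → 10 extensions
total linear extensions = 15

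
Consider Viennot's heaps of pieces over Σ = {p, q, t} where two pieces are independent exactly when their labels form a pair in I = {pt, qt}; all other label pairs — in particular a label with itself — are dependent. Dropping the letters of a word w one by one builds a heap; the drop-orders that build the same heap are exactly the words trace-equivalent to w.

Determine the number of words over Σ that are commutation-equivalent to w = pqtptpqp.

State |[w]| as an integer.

28

piece 0:p — minimal
piece 1:q rests on {0:p}
piece 2:t — minimal
piece 3:p rests on {1:q}
piece 4:t rests on {2:t}
piece 5:p rests on {3:p}
piece 6:q rests on {5:p}
piece 7:p rests on {6:q}
minimal pieces: {0:p, 2:t}
ways to finish when only these pieces remain (= sum over removing one remaining piece with nothing left below it):
  1 left: {4}→1  {7}→1
  2 left: {2,4}→1  {4,7}→2  {6,7}→1
  3 left: {2,4,7}→3  {4,6,7}→3  {5,6,7}→1
  4 left: {2,4,6,7}→6  {3,5,6,7}→1  {4,5,6,7}→4
  5 left: {1,3,5,6,7}→1  {2,4,5,6,7}→10  {3,4,5,6,7}→5
  6 left: {0,1,3,5,6,7}→1  {1,3,4,5,6,7}→6  {2,3,4,5,6,7}→15
  placing 0:p first → 21 extensions
  placing 2:t first → 7 extensions
total linear extensions = 28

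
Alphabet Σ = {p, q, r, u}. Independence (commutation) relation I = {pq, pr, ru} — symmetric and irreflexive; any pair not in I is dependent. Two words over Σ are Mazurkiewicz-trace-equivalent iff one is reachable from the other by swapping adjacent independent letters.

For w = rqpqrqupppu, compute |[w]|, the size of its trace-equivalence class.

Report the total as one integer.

0(r) covers ∅
1(q) covers 0:r
2(p) covers ∅
3(q) covers 1:q
4(r) covers 3:q
5(q) covers 4:r
6(u) covers 2:p, 5:q
7(p) covers 6:u
8(p) covers 7:p
9(p) covers 8:p
10(u) covers 9:p
floor of heap: 0:r, 2:p
completions by unplaced set U, small U first (add the entries for U minus each lowest piece of U):
  |U|=1: {10}:1
  |U|=2: {9,10}:1
  |U|=3: {8,9,10}:1
  |U|=4: {7,8,9,10}:1
  |U|=5: {6,7,8,9,10}:1
  |U|=6: {2,6,7,8,9,10}:1  {5,6,7,8,9,10}:1
  |U|=7: {2,5,6,7,8,9,10}:2  {4,5,6,7,8,9,10}:1
  |U|=8: {2,4,5,6,7,8,9,10}:3  {3,4,5,6,7,8,9,10}:1
  |U|=9: {1,3,4,5,6,7,8,9,10}:1  {2,3,4,5,6,7,8,9,10}:4
  start at 0(r): 5
  start at 2(p): 1
sum over floor = 6

6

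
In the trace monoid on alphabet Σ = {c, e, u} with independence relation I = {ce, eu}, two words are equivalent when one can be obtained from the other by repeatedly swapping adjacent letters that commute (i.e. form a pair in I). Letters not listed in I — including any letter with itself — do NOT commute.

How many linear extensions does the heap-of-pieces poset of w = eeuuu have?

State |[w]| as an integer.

10

piece 0:e — minimal
piece 1:e rests on {0:e}
piece 2:u — minimal
piece 3:u rests on {2:u}
piece 4:u rests on {3:u}
minimal pieces: {0:e, 2:u}
ways to finish when only these pieces remain (= sum over removing one remaining piece with nothing left below it):
  1 left: {1}→1  {4}→1
  2 left: {0,1}→1  {1,4}→2  {3,4}→1
  3 left: {0,1,4}→3  {1,3,4}→3  {2,3,4}→1
  placing 0:e first → 4 extensions
  placing 2:u first → 6 extensions
total linear extensions = 10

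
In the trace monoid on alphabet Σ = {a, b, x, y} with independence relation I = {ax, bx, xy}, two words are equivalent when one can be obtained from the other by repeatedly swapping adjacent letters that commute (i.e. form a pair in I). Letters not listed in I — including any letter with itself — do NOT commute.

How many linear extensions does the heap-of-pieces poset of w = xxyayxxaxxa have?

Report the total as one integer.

drop 0:x onto floor
drop 1:x onto {0:x}
drop 2:y onto floor
drop 3:a onto {2:y}
drop 4:y onto {3:a}
drop 5:x onto {1:x}
drop 6:x onto {5:x}
drop 7:a onto {4:y}
drop 8:x onto {6:x}
drop 9:x onto {8:x}
drop 10:a onto {7:a}
ground layer = {0:x, 2:y}
drop-orders for the pieces not yet dropped (sum over which currently-grounded one goes next):
  1 to go: {9} 1  {10} 1
  2 to go: {7,10} 1  {8,9} 1  {9,10} 2
  3 to go: {4,7,10} 1  {6,8,9} 1  {7,9,10} 3  {8,9,10} 3
  4 to go: {3,4,7,10} 1  {4,7,9,10} 4  {5,6,8,9} 1  {6,8,9,10} 4  {7,8,9,10} 6
  5 to go: {1,5,6,8,9} 1  {2,3,4,7,10} 1  {3,4,7,9,10} 5  {4,7,8,9,10} 10  {5,6,8,9,10} 5  {6,7,8,9,10} 10
  6 to go: {0,1,5,6,8,9} 1  {1,5,6,8,9,10} 6  {2,3,4,7,9,10} 6  {3,4,7,8,9,10} 15  {4,6,7,8,9,10} 20  {5,6,7,8,9,10} 15
  7 to go: {0,1,5,6,8,9,10} 7  {1,5,6,7,8,9,10} 21  {2,3,4,7,8,9,10} 21  {3,4,6,7,8,9,10} 35  {4,5,6,7,8,9,10} 35
  8 to go: {0,1,5,6,7,8,9,10} 28  {1,4,5,6,7,8,9,10} 56  {2,3,4,6,7,8,9,10} 56  {3,4,5,6,7,8,9,10} 70
  9 to go: {0,1,4,5,6,7,8,9,10} 84  {1,3,4,5,6,7,8,9,10} 126  {2,3,4,5,6,7,8,9,10} 126
  if 0:x drops first: 252 orders
  if 2:y drops first: 210 orders
heap linearizations: 462

462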